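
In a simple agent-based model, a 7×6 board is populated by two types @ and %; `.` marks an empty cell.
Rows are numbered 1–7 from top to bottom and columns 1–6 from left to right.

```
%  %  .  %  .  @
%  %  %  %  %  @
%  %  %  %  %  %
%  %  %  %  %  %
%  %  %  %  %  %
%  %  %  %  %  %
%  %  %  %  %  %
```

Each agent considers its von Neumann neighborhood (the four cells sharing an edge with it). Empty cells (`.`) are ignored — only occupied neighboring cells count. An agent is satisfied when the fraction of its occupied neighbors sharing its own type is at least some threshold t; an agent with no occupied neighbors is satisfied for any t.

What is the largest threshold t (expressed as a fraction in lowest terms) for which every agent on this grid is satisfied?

(1,1)% 2/2
(1,2)% 2/2
(1,4)% 1/1
(1,6)@ 1/1
(2,1)% 3/3
(2,2)% 4/4
(2,3)% 3/3
(2,4)% 4/4
(2,5)% 2/3
(2,6)@ 1/3
(3,1)% 3/3
(3,2)% 4/4
(3,3)% 4/4
(3,4)% 4/4
(3,5)% 4/4
(3,6)% 2/3
(4,1)% 3/3
(4,2)% 4/4
(4,3)% 4/4
(4,4)% 4/4
(4,5)% 4/4
(4,6)% 3/3
(5,1)% 3/3
(5,2)% 4/4
(5,3)% 4/4
(5,4)% 4/4
(5,5)% 4/4
(5,6)% 3/3
(6,1)% 3/3
(6,2)% 4/4
(6,3)% 4/4
(6,4)% 4/4
(6,5)% 4/4
(6,6)% 3/3
(7,1)% 2/2
(7,2)% 3/3
(7,3)% 3/3
(7,4)% 3/3
(7,5)% 3/3
(7,6)% 2/2
The smallest same-type fraction is 1/3 at (2,6), which reduces to 1/3. Any threshold above that leaves this agent unsatisfied.

1/3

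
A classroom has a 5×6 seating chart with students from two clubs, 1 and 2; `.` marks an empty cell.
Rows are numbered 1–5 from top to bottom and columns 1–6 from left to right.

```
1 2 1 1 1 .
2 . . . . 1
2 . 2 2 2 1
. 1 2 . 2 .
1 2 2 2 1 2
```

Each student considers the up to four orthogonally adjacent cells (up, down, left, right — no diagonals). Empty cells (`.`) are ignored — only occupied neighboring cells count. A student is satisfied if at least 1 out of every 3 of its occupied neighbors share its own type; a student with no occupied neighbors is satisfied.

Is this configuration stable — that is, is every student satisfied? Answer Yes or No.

(1,1)1 0/2 not
(1,2)2 0/2 not
(1,3)1 1/2 satisfied
(1,4)1 2/2 satisfied
(1,5)1 1/1 satisfied
(2,1)2 1/2 satisfied
(2,6)1 1/1 satisfied
(3,1)2 1/1 satisfied
(3,3)2 2/2 satisfied
(3,4)2 2/2 satisfied
(3,5)2 2/3 satisfied
(3,6)1 1/2 satisfied
(4,2)1 0/2 not
(4,3)2 2/3 satisfied
(4,5)2 1/2 satisfied
(5,1)1 0/1 not
(5,2)2 1/3 satisfied
(5,3)2 3/3 satisfied
(5,4)2 1/2 satisfied
(5,5)1 0/3 not
(5,6)2 0/1 not
For instance (1,1) has only 0/2 same-type neighbors, below 1/3.

No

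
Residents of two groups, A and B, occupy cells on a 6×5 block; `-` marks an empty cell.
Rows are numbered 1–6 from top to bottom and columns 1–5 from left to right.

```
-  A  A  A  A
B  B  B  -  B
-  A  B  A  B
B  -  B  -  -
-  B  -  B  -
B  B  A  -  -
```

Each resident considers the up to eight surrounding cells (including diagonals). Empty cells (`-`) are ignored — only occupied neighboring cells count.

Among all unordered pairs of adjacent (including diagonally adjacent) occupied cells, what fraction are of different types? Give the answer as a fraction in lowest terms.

22/37

Scan each occupied cell's neighbors to the right and below (and the two forward diagonals) so each pair is counted once.
Row 1: A(1,2)–A(1,3)= A(1,2)–B(2,2)≠ A(1,2)–B(2,3)≠ A(1,2)–B(2,1)≠ A(1,3)–A(1,4)= A(1,3)–B(2,3)≠ A(1,3)–B(2,2)≠ A(1,4)–A(1,5)= A(1,4)–B(2,5)≠ A(1,4)–B(2,3)≠ A(1,5)–B(2,5)≠  → 8/11 unlike.
Row 2: B(2,1)–B(2,2)= B(2,1)–A(3,2)≠ B(2,2)–B(2,3)= B(2,2)–A(3,2)≠ B(2,2)–B(3,3)= B(2,3)–B(3,3)= B(2,3)–A(3,4)≠ B(2,3)–A(3,2)≠ B(2,5)–B(3,5)= B(2,5)–A(3,4)≠  → 5/10 unlike.
Row 3: A(3,2)–B(3,3)≠ A(3,2)–B(4,3)≠ A(3,2)–B(4,1)≠ B(3,3)–A(3,4)≠ B(3,3)–B(4,3)= A(3,4)–B(3,5)≠ A(3,4)–B(4,3)≠  → 6/7 unlike.
Row 4: B(4,1)–B(5,2)= B(4,3)–B(5,4)= B(4,3)–B(5,2)=  → 0/3 unlike.
Row 5: B(5,2)–B(6,2)= B(5,2)–A(6,3)≠ B(5,2)–B(6,1)= B(5,4)–A(6,3)≠  → 2/4 unlike.
Row 6: B(6,1)–B(6,2)= B(6,2)–A(6,3)≠  → 1/2 unlike.
Total adjacent occupied pairs: 37; unlike-type pairs: 22.
22/37 is already in lowest terms.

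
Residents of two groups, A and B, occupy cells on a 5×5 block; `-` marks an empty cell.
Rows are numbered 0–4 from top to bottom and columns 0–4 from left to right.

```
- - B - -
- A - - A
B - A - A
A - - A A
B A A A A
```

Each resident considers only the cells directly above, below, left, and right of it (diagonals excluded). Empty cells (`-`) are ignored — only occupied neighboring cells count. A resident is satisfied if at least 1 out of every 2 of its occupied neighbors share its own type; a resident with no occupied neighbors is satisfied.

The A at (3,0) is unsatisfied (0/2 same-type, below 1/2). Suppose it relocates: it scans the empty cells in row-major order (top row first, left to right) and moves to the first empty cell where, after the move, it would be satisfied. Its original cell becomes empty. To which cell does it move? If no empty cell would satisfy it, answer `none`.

Vacating (3,0). Empty cells in order:
  (0,0): 0/0 same-type → satisfied — stop here.

(0,0)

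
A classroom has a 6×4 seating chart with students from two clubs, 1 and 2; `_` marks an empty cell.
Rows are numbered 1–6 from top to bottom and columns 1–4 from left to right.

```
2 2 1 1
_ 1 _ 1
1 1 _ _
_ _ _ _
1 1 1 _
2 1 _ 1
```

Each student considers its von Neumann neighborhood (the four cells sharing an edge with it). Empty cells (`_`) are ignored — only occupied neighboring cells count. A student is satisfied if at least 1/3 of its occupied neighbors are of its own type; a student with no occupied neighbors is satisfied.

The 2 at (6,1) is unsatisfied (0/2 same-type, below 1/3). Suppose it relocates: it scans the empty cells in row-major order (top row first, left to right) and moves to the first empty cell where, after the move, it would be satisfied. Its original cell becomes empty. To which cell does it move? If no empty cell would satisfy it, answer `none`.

Vacating (6,1). Empty cells in order:
  (2,1): 1/3 same-type → satisfied — stop here.

(2,1)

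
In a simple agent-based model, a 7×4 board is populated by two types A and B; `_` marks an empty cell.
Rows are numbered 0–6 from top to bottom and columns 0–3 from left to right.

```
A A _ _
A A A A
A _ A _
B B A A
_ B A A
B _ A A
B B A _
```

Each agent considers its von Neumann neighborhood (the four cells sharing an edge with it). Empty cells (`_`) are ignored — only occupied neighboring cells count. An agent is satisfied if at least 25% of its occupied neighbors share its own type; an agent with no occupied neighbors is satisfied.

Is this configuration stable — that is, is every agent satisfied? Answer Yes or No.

Yes

Row 0: (0,0)A 2/2 satisfied · (0,1)A 2/2 satisfied
Row 1: (1,0)A 3/3 satisfied · (1,1)A 3/3 satisfied · (1,2)A 3/3 satisfied · (1,3)A 1/1 satisfied
Row 2: (2,0)A 1/2 satisfied · (2,2)A 2/2 satisfied
Row 3: (3,0)B 1/2 satisfied · (3,1)B 2/3 satisfied · (3,2)A 3/4 satisfied · (3,3)A 2/2 satisfied
Row 4: (4,1)B 1/2 satisfied · (4,2)A 3/4 satisfied · (4,3)A 3/3 satisfied
Row 5: (5,0)B 1/1 satisfied · (5,2)A 3/3 satisfied · (5,3)A 2/2 satisfied
Row 6: (6,0)B 2/2 satisfied · (6,1)B 1/2 satisfied · (6,2)A 1/2 satisfied
All meet the threshold, so the configuration is stable.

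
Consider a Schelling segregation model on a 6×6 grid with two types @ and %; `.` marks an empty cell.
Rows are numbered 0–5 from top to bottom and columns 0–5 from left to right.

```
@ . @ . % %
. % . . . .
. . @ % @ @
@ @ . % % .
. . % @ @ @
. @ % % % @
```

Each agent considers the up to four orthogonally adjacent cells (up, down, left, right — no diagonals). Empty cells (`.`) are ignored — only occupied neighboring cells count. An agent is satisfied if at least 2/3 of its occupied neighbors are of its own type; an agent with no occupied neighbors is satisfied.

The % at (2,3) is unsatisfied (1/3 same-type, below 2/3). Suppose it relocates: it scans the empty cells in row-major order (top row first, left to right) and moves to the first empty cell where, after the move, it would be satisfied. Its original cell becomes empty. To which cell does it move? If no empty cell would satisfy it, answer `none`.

Vacating (2,3). Empty cells in order:
  (0,1): 1/3 same-type → still unsatisfied.
  (0,3): 1/2 same-type → still unsatisfied.
  (1,0): 1/2 same-type → still unsatisfied.
  (1,2): 1/3 same-type → still unsatisfied.
  (1,3): 0/0 same-type → satisfied — stop here.

(1,3)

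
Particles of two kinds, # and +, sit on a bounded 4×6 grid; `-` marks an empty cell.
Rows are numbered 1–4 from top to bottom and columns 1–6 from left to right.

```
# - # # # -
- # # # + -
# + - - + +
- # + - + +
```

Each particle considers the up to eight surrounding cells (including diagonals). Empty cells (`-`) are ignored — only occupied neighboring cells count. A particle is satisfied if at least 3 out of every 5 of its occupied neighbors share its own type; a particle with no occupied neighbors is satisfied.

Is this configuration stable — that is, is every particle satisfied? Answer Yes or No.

No

Row 1: (1,1)# 1/1 ok · (1,3)# 4/4 ok · (1,4)# 4/5 ok · (1,5)# 2/3 ok
Row 2: (2,2)# 4/5 ok · (2,3)# 4/5 ok · (2,4)# 4/6 ok · (2,5)+ 2/5 unhappy
Row 3: (3,1)# 2/3 ok · (3,2)+ 1/5 unhappy · (3,5)+ 4/5 ok · (3,6)+ 4/4 ok
Row 4: (4,2)# 1/3 unhappy · (4,3)+ 1/2 unhappy · (4,5)+ 3/3 ok · (4,6)+ 3/3 ok
For instance (2,5) has only 2/5 same-type neighbors, below 3/5.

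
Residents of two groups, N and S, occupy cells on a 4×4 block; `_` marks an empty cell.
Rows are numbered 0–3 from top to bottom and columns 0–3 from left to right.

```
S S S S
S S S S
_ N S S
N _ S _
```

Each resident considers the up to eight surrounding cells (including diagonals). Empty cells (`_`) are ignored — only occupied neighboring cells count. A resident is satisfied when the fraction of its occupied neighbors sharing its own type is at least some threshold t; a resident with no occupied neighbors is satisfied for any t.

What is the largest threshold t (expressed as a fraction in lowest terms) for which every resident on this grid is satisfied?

(0,0)S 3/3
(0,1)S 5/5
(0,2)S 5/5
(0,3)S 3/3
(1,0)S 3/4
(1,1)S 6/7
(1,2)S 7/8
(1,3)S 5/5
(2,1)N 1/6
(2,2)S 5/6
(2,3)S 4/4
(3,0)N 1/1
(3,2)S 2/3
The smallest same-type fraction is 1/6 at (2,1), which reduces to 1/6. Any threshold above that leaves this resident unsatisfied.

1/6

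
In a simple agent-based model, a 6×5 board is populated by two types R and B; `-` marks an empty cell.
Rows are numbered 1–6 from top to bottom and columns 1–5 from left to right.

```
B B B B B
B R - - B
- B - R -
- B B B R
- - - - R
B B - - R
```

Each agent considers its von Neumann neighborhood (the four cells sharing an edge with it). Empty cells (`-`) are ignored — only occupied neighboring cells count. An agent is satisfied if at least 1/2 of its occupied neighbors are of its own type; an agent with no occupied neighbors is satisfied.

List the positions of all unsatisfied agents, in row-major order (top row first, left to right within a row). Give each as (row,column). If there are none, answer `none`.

Row 1: (1,1)B 2/2 ok · (1,2)B 2/3 ok · (1,3)B 2/2 ok · (1,4)B 2/2 ok · (1,5)B 2/2 ok
Row 2: (2,1)B 1/2 ok · (2,2)R 0/3 unhappy · (2,5)B 1/1 ok
Row 3: (3,2)B 1/2 ok · (3,4)R 0/1 unhappy
Row 4: (4,2)B 2/2 ok · (4,3)B 2/2 ok · (4,4)B 1/3 unhappy · (4,5)R 1/2 ok
Row 5: (5,5)R 2/2 ok
Row 6: (6,1)B 1/1 ok · (6,2)B 1/1 ok · (6,5)R 1/1 ok

(2,2), (3,4), (4,4)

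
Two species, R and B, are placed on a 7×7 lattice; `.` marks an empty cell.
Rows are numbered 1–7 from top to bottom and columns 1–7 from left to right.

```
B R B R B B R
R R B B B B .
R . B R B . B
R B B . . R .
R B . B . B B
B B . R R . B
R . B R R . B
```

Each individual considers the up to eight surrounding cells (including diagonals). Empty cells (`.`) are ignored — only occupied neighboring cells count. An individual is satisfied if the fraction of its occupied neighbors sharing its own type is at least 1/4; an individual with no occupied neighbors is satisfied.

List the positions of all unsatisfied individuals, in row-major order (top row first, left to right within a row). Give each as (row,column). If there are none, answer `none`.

(1,1), (1,4), (1,7), (3,4), (4,6), (5,1), (7,1)

Row 1: (1,1)B 0/3 unhappy · (1,2)R 2/5 ok · (1,3)B 2/5 ok · (1,4)R 0/5 unhappy · (1,5)B 4/5 ok · (1,6)B 3/4 ok · (1,7)R 0/2 unhappy
Row 2: (2,1)R 3/4 ok · (2,2)R 3/7 ok · (2,3)B 3/7 ok · (2,4)B 6/8 ok · (2,5)B 5/7 ok · (2,6)B 5/6 ok
Row 3: (3,1)R 3/4 ok · (3,3)B 4/6 ok · (3,4)R 0/6 unhappy · (3,5)B 3/5 ok · (3,7)B 1/2 ok
Row 4: (4,1)R 2/4 ok · (4,2)B 3/6 ok · (4,3)B 4/5 ok · (4,6)R 0/4 unhappy
Row 5: (5,1)R 1/5 unhappy · (5,2)B 4/6 ok · (5,4)B 1/3 ok · (5,6)B 2/4 ok · (5,7)B 2/3 ok
Row 6: (6,1)B 2/4 ok · (6,2)B 3/5 ok · (6,4)R 3/5 ok · (6,5)R 3/5 ok · (6,7)B 3/3 ok
Row 7: (7,1)R 0/2 unhappy · (7,3)B 1/3 ok · (7,4)R 3/4 ok · (7,5)R 3/3 ok · (7,7)B 1/1 ok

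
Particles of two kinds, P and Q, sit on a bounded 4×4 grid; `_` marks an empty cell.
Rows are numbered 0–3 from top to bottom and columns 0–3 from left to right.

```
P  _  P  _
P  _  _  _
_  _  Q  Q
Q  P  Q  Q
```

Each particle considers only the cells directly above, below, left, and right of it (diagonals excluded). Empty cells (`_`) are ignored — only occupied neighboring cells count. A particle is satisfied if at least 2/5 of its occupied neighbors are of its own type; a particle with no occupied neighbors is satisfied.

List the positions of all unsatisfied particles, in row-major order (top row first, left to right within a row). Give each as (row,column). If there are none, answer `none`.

(3,0), (3,1)

(0,0)P 1/1 ok
(0,2)P 0/0 ok
(1,0)P 1/1 ok
(2,2)Q 2/2 ok
(2,3)Q 2/2 ok
(3,0)Q 0/1 unhappy
(3,1)P 0/2 unhappy
(3,2)Q 2/3 ok
(3,3)Q 2/2 ok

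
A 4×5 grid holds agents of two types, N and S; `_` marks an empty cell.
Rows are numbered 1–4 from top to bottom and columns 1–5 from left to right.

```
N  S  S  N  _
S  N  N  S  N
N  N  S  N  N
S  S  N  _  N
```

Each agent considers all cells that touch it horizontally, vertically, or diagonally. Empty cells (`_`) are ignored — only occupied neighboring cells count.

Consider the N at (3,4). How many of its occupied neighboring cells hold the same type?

Occupied neighbors of (3,4): (2,3)=N, (2,4)=S, (2,5)=N, (3,3)=S, (3,5)=N, (4,3)=N, (4,5)=N.
Same type (N): 5 of 7.

5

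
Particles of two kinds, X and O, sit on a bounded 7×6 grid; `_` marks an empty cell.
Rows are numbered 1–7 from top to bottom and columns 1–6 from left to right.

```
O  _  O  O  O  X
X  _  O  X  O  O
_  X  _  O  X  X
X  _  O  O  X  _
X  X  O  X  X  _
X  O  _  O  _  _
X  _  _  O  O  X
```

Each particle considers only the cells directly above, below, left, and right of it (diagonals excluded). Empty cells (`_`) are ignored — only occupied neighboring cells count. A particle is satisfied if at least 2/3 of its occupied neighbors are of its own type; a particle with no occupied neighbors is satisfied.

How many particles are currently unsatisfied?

18

Row 1: (1,1)O 0/1 unhappy · (1,3)O 2/2 ok · (1,4)O 2/3 ok · (1,5)O 2/3 ok · (1,6)X 0/2 unhappy
Row 2: (2,1)X 0/1 unhappy · (2,3)O 1/2 unhappy · (2,4)X 0/4 unhappy · (2,5)O 2/4 unhappy · (2,6)O 1/3 unhappy
Row 3: (3,2)X 0/0 ok · (3,4)O 1/3 unhappy · (3,5)X 2/4 unhappy · (3,6)X 1/2 unhappy
Row 4: (4,1)X 1/1 ok · (4,3)O 2/2 ok · (4,4)O 2/4 unhappy · (4,5)X 2/3 ok
Row 5: (5,1)X 3/3 ok · (5,2)X 1/3 unhappy · (5,3)O 1/3 unhappy · (5,4)X 1/4 unhappy · (5,5)X 2/2 ok
Row 6: (6,1)X 2/3 ok · (6,2)O 0/2 unhappy · (6,4)O 1/2 unhappy
Row 7: (7,1)X 1/1 ok · (7,4)O 2/2 ok · (7,5)O 1/2 unhappy · (7,6)X 0/1 unhappy
Unsatisfied: (1,1), (1,6), (2,1), (2,3), (2,4), (2,5), (2,6), (3,4), (3,5), (3,6), (4,4), (5,2), (5,3), (5,4), (6,2), (6,4), (7,5), (7,6) — 18 in total.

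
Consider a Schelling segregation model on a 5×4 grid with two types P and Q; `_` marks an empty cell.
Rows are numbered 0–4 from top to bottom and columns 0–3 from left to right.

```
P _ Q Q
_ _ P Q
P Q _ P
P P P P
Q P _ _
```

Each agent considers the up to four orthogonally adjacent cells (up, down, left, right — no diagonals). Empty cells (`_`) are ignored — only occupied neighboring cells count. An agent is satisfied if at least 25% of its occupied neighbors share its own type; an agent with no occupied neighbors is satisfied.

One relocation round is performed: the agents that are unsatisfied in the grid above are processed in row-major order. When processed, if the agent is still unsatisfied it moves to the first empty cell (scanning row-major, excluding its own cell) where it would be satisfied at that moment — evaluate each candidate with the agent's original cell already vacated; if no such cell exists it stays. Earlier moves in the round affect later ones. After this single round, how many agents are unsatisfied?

0

Initially unsatisfied (in order): (1,2), (2,1), (4,0).
  (1,2) → (0,1).
  (2,1) → (1,2).
  (4,0) → (1,1).
Resulting grid:
P P Q Q
_ Q Q Q
P _ _ P
P P P P
_ P _ _
All satisfied now.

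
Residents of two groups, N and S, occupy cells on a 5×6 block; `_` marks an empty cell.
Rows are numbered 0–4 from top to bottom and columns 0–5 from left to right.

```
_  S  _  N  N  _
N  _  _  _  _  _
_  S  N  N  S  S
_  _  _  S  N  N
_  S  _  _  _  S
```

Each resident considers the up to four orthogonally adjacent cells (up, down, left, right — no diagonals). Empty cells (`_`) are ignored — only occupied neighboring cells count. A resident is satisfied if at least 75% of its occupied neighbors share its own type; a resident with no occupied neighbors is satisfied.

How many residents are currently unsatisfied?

9

(0,1)S 0/0 ok
(0,3)N 1/1 ok
(0,4)N 1/1 ok
(1,0)N 0/0 ok
(2,1)S 0/1 unhappy
(2,2)N 1/2 unhappy
(2,3)N 1/3 unhappy
(2,4)S 1/3 unhappy
(2,5)S 1/2 unhappy
(3,3)S 0/2 unhappy
(3,4)N 1/3 unhappy
(3,5)N 1/3 unhappy
(4,1)S 0/0 ok
(4,5)S 0/1 unhappy
Unsatisfied: (2,1), (2,2), (2,3), (2,4), (2,5), (3,3), (3,4), (3,5), (4,5) — 9 in total.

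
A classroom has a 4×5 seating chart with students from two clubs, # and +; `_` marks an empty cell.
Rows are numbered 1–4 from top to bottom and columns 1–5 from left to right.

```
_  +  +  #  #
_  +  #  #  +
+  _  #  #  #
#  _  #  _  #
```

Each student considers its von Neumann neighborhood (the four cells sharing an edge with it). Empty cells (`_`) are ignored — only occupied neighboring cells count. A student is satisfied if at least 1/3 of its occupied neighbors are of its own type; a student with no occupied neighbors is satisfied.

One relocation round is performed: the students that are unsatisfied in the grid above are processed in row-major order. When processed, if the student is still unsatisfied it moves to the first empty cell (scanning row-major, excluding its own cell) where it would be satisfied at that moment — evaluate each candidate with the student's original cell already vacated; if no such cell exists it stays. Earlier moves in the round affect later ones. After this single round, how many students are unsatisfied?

Initially unsatisfied (in order): (2,5), (3,1), (4,1).
  (2,5) → (1,1).
  (3,1) → (2,1).
  (4,1): now satisfied by earlier moves; stays.
Resulting grid:
+ + + # #
+ + # # _
_ _ # # #
# _ # _ #
All satisfied now.

0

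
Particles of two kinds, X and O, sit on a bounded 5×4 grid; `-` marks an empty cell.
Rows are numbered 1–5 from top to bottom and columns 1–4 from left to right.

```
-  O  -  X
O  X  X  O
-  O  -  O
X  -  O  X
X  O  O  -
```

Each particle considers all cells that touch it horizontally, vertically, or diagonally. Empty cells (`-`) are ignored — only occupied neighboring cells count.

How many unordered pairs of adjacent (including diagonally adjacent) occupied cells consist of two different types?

14

Scan each occupied cell's neighbors to the right and below (and the two forward diagonals) so each pair is counted once.
From row 1: 3 unlike of 5 pairs (running 3/5).
From row 2: 5 unlike of 8 pairs (running 8/13).
From row 3: 2 unlike of 4 pairs (running 10/17).
From row 4: 3 unlike of 6 pairs (running 13/23).
From row 5: 1 unlike of 2 pairs (running 14/25).
Total adjacent occupied pairs: 25; unlike-type pairs: 14.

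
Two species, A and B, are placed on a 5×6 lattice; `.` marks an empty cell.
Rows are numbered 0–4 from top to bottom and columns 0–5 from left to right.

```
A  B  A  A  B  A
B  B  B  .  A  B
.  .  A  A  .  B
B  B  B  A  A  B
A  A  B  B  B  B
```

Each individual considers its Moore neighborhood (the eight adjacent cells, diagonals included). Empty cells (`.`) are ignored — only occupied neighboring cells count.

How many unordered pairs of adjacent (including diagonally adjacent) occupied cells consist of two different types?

34

Scan each occupied cell's neighbors to the right and below (and the two forward diagonals) so each pair is counted once.
From row 0: 11 unlike of 18 pairs (running 11/18).
From row 1: 5 unlike of 9 pairs (running 16/27).
From row 2: 4 unlike of 9 pairs (running 20/36).
From row 3: 13 unlike of 21 pairs (running 33/57).
From row 4: 1 unlike of 5 pairs (running 34/62).
Total adjacent occupied pairs: 62; unlike-type pairs: 34.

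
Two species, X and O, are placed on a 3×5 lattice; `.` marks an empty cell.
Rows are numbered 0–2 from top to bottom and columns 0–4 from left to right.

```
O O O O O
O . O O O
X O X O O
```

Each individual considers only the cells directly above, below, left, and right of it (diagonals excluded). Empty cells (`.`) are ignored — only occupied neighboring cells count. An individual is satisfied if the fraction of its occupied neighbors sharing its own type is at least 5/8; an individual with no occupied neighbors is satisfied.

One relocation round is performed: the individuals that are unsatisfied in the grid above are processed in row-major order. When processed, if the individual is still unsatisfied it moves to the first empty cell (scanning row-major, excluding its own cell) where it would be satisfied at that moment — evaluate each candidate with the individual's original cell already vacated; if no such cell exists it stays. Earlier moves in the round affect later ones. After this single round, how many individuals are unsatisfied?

2

Initially unsatisfied (in order): (1,0), (2,0), (2,1), (2,2).
  (1,0) → (1,1).
  (2,0): no empty cell satisfies it; stays.
  (2,1) → (1,0).
  (2,2): no empty cell satisfies it; stays.
Resulting grid:
O O O O O
O O O O O
X . X O O
Unsatisfied now: (2,0), (2,2).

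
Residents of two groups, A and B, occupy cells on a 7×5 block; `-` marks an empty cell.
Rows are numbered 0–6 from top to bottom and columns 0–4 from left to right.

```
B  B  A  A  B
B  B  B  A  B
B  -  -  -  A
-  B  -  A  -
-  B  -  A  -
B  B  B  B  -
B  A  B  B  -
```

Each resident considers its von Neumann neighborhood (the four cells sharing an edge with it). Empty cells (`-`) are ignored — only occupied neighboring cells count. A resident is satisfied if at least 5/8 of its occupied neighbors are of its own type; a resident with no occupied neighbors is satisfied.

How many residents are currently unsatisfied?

9

(0,0)B 2/2 ok
(0,1)B 2/3 ok
(0,2)A 1/3 unhappy
(0,3)A 2/3 ok
(0,4)B 1/2 unhappy
(1,0)B 3/3 ok
(1,1)B 3/3 ok
(1,2)B 1/3 unhappy
(1,3)A 1/3 unhappy
(1,4)B 1/3 unhappy
(2,0)B 1/1 ok
(2,4)A 0/1 unhappy
(3,1)B 1/1 ok
(3,3)A 1/1 ok
(4,1)B 2/2 ok
(4,3)A 1/2 unhappy
(5,0)B 2/2 ok
(5,1)B 3/4 ok
(5,2)B 3/3 ok
(5,3)B 2/3 ok
(6,0)B 1/2 unhappy
(6,1)A 0/3 unhappy
(6,2)B 2/3 ok
(6,3)B 2/2 ok
Unsatisfied: (0,2), (0,4), (1,2), (1,3), (1,4), (2,4), (4,3), (6,0), (6,1) — 9 in total.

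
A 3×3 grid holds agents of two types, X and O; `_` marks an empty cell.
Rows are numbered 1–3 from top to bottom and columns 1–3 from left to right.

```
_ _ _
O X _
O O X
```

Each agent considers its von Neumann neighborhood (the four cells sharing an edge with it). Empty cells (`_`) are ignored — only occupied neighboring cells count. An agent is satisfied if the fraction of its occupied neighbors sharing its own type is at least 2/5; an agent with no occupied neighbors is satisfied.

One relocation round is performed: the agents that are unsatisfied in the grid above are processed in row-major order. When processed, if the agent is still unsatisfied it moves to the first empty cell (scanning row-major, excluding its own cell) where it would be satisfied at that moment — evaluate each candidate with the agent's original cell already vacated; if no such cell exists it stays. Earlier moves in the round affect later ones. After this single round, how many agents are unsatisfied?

Initially unsatisfied (in order): (2,2), (3,2), (3,3).
  (2,2) → (1,2).
  (3,2): now satisfied by earlier moves; stays.
  (3,3) → (1,1).
Resulting grid:
X X _
O _ _
O O _
All satisfied now.

0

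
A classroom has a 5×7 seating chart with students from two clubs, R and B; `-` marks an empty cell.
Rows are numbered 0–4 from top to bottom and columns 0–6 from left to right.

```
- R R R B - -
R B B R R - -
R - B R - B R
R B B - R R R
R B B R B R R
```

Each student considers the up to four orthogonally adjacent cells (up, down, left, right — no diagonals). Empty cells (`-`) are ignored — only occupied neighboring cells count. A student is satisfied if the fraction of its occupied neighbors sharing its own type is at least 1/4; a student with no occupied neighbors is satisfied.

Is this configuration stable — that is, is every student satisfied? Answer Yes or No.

Row 0: (0,1)R 1/2 ok · (0,2)R 2/3 ok · (0,3)R 2/3 ok · (0,4)B 0/2 unhappy
Row 1: (1,0)R 1/2 ok · (1,1)B 1/3 ok · (1,2)B 2/4 ok · (1,3)R 3/4 ok · (1,4)R 1/2 ok
Row 2: (2,0)R 2/2 ok · (2,2)B 2/3 ok · (2,3)R 1/2 ok · (2,5)B 0/2 unhappy · (2,6)R 1/2 ok
Row 3: (3,0)R 2/3 ok · (3,1)B 2/3 ok · (3,2)B 3/3 ok · (3,4)R 1/2 ok · (3,5)R 3/4 ok · (3,6)R 3/3 ok
Row 4: (4,0)R 1/2 ok · (4,1)B 2/3 ok · (4,2)B 2/3 ok · (4,3)R 0/2 unhappy · (4,4)B 0/3 unhappy · (4,5)R 2/3 ok · (4,6)R 2/2 ok
For instance (0,4) has only 0/2 same-type neighbors, below 1/4.

No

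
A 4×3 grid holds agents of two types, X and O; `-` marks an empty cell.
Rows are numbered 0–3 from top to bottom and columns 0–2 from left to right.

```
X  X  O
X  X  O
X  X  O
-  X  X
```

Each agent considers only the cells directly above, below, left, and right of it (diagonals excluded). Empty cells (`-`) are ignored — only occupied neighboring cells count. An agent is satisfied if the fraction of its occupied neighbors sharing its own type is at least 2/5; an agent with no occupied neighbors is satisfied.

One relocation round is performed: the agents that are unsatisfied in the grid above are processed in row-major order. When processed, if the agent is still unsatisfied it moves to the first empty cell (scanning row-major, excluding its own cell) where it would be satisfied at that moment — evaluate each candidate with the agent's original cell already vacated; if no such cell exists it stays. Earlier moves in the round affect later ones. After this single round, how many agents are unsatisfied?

Initially unsatisfied (in order): (2,2).
  (2,2): no empty cell satisfies it; stays.
Resulting grid:
X X O
X X O
X X O
- X X
Unsatisfied now: (2,2).

1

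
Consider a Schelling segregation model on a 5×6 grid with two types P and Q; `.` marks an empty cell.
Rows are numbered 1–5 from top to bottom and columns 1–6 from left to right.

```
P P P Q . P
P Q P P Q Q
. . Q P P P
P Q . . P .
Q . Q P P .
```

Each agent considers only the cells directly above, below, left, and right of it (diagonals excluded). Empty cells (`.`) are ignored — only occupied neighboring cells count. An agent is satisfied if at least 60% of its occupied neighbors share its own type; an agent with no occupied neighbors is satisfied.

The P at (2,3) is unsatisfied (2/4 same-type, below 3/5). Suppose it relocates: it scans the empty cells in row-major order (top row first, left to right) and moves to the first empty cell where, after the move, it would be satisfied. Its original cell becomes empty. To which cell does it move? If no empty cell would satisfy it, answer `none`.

Vacating (2,3). Empty cells in order:
  (1,5): 1/3 same-type → still unsatisfied.
  (3,1): 2/2 same-type → satisfied — stop here.

(3,1)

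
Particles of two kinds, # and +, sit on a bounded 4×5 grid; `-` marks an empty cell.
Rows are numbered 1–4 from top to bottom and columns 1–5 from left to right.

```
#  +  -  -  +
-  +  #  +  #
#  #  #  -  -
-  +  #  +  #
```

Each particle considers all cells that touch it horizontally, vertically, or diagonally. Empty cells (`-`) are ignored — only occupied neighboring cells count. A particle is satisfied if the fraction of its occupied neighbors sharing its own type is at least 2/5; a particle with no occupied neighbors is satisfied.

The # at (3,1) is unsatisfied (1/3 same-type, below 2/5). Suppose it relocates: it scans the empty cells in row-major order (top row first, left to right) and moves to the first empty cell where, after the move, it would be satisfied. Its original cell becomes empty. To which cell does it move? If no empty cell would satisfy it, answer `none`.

Vacating (3,1). Empty cells in order:
  (1,3): 1/4 same-type → still unsatisfied.
  (1,4): 2/4 same-type → satisfied — stop here.

(1,4)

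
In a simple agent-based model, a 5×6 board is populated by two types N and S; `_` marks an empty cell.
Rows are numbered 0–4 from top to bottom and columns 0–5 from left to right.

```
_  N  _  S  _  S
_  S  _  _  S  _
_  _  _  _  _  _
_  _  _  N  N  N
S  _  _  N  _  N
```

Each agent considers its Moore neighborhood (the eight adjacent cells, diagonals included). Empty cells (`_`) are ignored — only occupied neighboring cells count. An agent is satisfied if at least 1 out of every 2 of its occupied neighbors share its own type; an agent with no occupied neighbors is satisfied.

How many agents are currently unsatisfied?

Row 0: (0,1)N 0/1 unhappy · (0,3)S 1/1 ok · (0,5)S 1/1 ok
Row 1: (1,1)S 0/1 unhappy · (1,4)S 2/2 ok
Row 3: (3,3)N 2/2 ok · (3,4)N 4/4 ok · (3,5)N 2/2 ok
Row 4: (4,0)S 0/0 ok · (4,3)N 2/2 ok · (4,5)N 2/2 ok
Unsatisfied: (0,1), (1,1) — 2 in total.

2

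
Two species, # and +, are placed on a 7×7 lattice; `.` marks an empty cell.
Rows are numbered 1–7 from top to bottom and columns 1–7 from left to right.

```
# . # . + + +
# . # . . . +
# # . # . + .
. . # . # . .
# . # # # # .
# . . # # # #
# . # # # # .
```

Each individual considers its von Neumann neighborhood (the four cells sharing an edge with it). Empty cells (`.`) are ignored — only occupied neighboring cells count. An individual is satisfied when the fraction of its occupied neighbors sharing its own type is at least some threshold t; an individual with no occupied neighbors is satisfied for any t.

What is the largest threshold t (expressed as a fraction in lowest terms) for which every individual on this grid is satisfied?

1/1

(1,1)# 1/1
(1,3)# 1/1
(1,5)+ 1/1
(1,6)+ 2/2
(1,7)+ 2/2
(2,1)# 2/2
(2,3)# 1/1
(2,7)+ 1/1
(3,1)# 2/2
(3,2)# 1/1
(3,4)# — no occupied neighbors
(3,6)+ — no occupied neighbors
(4,3)# 1/1
(4,5)# 1/1
(5,1)# 1/1
(5,3)# 2/2
(5,4)# 3/3
(5,5)# 4/4
(5,6)# 2/2
(6,1)# 2/2
(6,4)# 3/3
(6,5)# 4/4
(6,6)# 4/4
(6,7)# 1/1
(7,1)# 1/1
(7,3)# 1/1
(7,4)# 3/3
(7,5)# 3/3
(7,6)# 2/2
The smallest same-type fraction is 1/1 at (1,1), which reduces to 1/1. Any threshold above that leaves this individual unsatisfied.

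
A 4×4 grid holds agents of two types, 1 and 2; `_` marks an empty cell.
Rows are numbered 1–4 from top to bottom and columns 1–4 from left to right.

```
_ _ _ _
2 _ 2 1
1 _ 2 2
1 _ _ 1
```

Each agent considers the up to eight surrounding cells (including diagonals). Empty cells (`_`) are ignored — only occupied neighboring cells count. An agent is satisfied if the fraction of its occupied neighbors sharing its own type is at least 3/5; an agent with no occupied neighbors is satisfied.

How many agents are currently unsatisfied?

(2,1)2 0/1 ✗
(2,3)2 2/3 ✓
(2,4)1 0/3 ✗
(3,1)1 1/2 ✗
(3,3)2 2/4 ✗
(3,4)2 2/4 ✗
(4,1)1 1/1 ✓
(4,4)1 0/2 ✗
Unsatisfied: (2,1), (2,4), (3,1), (3,3), (3,4), (4,4) — 6 in total.

6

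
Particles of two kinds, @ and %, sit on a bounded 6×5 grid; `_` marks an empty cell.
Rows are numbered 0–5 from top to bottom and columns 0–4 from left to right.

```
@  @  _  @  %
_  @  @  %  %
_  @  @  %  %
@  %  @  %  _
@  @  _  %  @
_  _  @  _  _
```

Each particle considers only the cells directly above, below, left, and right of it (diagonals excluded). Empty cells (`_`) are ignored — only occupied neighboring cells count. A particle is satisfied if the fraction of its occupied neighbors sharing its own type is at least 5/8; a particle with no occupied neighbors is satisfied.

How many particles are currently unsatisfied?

9

Row 0: (0,0)@ 1/1 ✓ · (0,1)@ 2/2 ✓ · (0,3)@ 0/2 ✗ · (0,4)% 1/2 ✗
Row 1: (1,1)@ 3/3 ✓ · (1,2)@ 2/3 ✓ · (1,3)% 2/4 ✗ · (1,4)% 3/3 ✓
Row 2: (2,1)@ 2/3 ✓ · (2,2)@ 3/4 ✓ · (2,3)% 3/4 ✓ · (2,4)% 2/2 ✓
Row 3: (3,0)@ 1/2 ✗ · (3,1)% 0/4 ✗ · (3,2)@ 1/3 ✗ · (3,3)% 2/3 ✓
Row 4: (4,0)@ 2/2 ✓ · (4,1)@ 1/2 ✗ · (4,3)% 1/2 ✗ · (4,4)@ 0/1 ✗
Row 5: (5,2)@ 0/0 ✓
Unsatisfied: (0,3), (0,4), (1,3), (3,0), (3,1), (3,2), (4,1), (4,3), (4,4) — 9 in total.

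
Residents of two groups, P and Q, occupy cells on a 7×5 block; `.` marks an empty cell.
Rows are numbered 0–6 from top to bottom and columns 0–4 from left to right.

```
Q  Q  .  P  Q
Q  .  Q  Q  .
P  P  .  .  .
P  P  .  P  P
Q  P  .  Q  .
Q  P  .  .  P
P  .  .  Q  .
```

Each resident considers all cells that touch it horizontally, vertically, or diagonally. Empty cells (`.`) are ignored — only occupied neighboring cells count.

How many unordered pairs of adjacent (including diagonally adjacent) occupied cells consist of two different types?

Scan each occupied cell's neighbors to the right and below (and the two forward diagonals) so each pair is counted once.
Row 0: Q(0,0)–Q(0,1)= Q(0,0)–Q(1,0)= Q(0,1)–Q(1,2)= Q(0,1)–Q(1,0)= P(0,3)–Q(0,4)≠ P(0,3)–Q(1,3)≠ P(0,3)–Q(1,2)≠ Q(0,4)–Q(1,3)=  → 3/8 unlike.
Row 1: Q(1,0)–P(2,0)≠ Q(1,0)–P(2,1)≠ Q(1,2)–Q(1,3)= Q(1,2)–P(2,1)≠  → 3/4 unlike.
Row 2: P(2,0)–P(2,1)= P(2,0)–P(3,0)= P(2,0)–P(3,1)= P(2,1)–P(3,1)= P(2,1)–P(3,0)=  → 0/5 unlike.
Row 3: P(3,0)–P(3,1)= P(3,0)–Q(4,0)≠ P(3,0)–P(4,1)= P(3,1)–P(4,1)= P(3,1)–Q(4,0)≠ P(3,3)–P(3,4)= P(3,3)–Q(4,3)≠ P(3,4)–Q(4,3)≠  → 4/8 unlike.
Row 4: Q(4,0)–P(4,1)≠ Q(4,0)–Q(5,0)= Q(4,0)–P(5,1)≠ P(4,1)–P(5,1)= P(4,1)–Q(5,0)≠ Q(4,3)–P(5,4)≠  → 4/6 unlike.
Row 5: Q(5,0)–P(5,1)≠ Q(5,0)–P(6,0)≠ P(5,1)–P(6,0)= P(5,4)–Q(6,3)≠  → 3/4 unlike.
Total adjacent occupied pairs: 35; unlike-type pairs: 17.

17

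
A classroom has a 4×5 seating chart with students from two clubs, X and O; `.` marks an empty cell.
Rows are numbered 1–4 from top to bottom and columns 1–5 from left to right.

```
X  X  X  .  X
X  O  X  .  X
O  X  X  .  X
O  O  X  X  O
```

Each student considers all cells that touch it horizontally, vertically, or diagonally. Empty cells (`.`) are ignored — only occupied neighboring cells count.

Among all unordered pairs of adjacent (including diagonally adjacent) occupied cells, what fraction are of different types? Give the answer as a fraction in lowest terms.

5/12

Scan each occupied cell's neighbors to the right and below (and the two forward diagonals) so each pair is counted once.
From row 1: 3 unlike of 10 pairs (running 3/10).
From row 2: 5 unlike of 10 pairs (running 8/20).
From row 3: 5 unlike of 12 pairs (running 13/32).
From row 4: 2 unlike of 4 pairs (running 15/36).
Total adjacent occupied pairs: 36; unlike-type pairs: 15.
15/36 reduces to 5/12.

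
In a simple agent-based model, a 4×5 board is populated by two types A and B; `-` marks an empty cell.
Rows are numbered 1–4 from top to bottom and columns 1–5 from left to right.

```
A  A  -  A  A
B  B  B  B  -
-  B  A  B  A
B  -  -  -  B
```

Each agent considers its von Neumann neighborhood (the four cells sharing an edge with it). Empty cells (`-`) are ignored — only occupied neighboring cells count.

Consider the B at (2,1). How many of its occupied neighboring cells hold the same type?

Occupied neighbors of (2,1): (1,1)=A, (2,2)=B.
Same type (B): 1 of 2.

1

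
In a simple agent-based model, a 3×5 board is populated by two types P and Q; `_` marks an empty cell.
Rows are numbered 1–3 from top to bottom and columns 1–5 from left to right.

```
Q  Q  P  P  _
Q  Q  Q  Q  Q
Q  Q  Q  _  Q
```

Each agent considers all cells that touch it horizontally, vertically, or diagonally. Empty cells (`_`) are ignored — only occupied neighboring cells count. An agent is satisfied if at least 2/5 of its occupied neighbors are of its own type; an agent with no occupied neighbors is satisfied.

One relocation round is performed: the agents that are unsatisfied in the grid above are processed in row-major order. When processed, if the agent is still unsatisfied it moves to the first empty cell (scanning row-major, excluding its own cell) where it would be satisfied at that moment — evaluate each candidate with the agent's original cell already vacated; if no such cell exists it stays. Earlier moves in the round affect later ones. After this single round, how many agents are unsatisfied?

Initially unsatisfied (in order): (1,3), (1,4).
  (1,3): no empty cell satisfies it; stays.
  (1,4): no empty cell satisfies it; stays.
Resulting grid:
Q Q P P _
Q Q Q Q Q
Q Q Q _ Q
Unsatisfied now: (1,3), (1,4).

2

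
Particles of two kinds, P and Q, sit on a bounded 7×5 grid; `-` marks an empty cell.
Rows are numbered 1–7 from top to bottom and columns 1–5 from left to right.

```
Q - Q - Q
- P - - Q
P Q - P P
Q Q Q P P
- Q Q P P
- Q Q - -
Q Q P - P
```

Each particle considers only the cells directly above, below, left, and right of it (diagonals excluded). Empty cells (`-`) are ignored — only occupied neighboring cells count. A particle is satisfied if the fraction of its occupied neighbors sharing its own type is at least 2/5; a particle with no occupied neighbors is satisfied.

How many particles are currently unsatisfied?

4

(1,1)Q 0/0 ok
(1,3)Q 0/0 ok
(1,5)Q 1/1 ok
(2,2)P 0/1 unhappy
(2,5)Q 1/2 ok
(3,1)P 0/2 unhappy
(3,2)Q 1/3 unhappy
(3,4)P 2/2 ok
(3,5)P 2/3 ok
(4,1)Q 1/2 ok
(4,2)Q 4/4 ok
(4,3)Q 2/3 ok
(4,4)P 3/4 ok
(4,5)P 3/3 ok
(5,2)Q 3/3 ok
(5,3)Q 3/4 ok
(5,4)P 2/3 ok
(5,5)P 2/2 ok
(6,2)Q 3/3 ok
(6,3)Q 2/3 ok
(7,1)Q 1/1 ok
(7,2)Q 2/3 ok
(7,3)P 0/2 unhappy
(7,5)P 0/0 ok
Unsatisfied: (2,2), (3,1), (3,2), (7,3) — 4 in total.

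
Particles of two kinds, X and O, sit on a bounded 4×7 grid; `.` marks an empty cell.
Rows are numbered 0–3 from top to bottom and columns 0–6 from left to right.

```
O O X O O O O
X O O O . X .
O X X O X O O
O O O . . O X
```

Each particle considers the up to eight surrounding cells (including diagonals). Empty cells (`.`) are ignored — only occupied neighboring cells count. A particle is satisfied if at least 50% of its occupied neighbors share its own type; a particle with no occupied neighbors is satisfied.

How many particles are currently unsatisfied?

8

(0,0)O 2/3 satisfied
(0,1)O 3/5 satisfied
(0,2)X 0/5 not
(0,3)O 3/4 satisfied
(0,4)O 3/4 satisfied
(0,5)O 2/3 satisfied
(0,6)O 1/2 satisfied
(1,0)X 1/5 not
(1,1)O 4/8 satisfied
(1,2)O 5/8 satisfied
(1,3)O 4/7 satisfied
(1,5)X 1/6 not
(2,0)O 3/5 satisfied
(2,1)X 2/8 not
(2,2)X 1/7 not
(2,3)O 3/5 satisfied
(2,4)X 1/5 not
(2,5)O 2/5 not
(2,6)O 2/4 satisfied
(3,0)O 2/3 satisfied
(3,1)O 3/5 satisfied
(3,2)O 2/4 satisfied
(3,5)O 2/4 satisfied
(3,6)X 0/3 not
Unsatisfied: (0,2), (1,0), (1,5), (2,1), (2,2), (2,4), (2,5), (3,6) — 8 in total.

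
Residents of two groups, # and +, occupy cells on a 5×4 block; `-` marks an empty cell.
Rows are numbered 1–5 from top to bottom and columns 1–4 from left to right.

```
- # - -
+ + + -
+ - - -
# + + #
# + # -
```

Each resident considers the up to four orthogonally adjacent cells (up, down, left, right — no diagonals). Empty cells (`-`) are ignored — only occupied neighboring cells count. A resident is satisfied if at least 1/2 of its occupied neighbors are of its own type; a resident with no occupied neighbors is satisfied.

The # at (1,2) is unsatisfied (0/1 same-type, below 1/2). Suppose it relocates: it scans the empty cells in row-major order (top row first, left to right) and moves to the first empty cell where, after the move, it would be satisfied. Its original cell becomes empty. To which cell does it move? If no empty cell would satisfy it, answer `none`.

Vacating (1,2). Empty cells in order:
  (1,1): 0/1 same-type → still unsatisfied.
  (1,3): 0/1 same-type → still unsatisfied.
  (1,4): 0/0 same-type → satisfied — stop here.

(1,4)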